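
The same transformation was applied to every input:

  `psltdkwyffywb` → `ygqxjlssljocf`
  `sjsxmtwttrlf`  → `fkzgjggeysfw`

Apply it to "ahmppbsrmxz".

The transformation: move the first 2 characters to the end (rotate left by 2), then shift every letter 13 places forward in the alphabet (wrapping around) — i.e. ROT13.
On "ahmppbsrmxz": the first step gives "mppbsrmxzah", and the second then gives "zccofezkmnu".

zccofezkmnu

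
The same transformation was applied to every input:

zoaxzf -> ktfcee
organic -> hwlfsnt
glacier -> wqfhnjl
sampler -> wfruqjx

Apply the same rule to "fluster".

The transformation: shift every letter 5 places forward in the alphabet (wrapping around), then swap the first and last characters.
Working it through for "fluster": intermediate "kqzxyjw", final "wqzxyjk".
(Check on "organic": → "twlfsnh" → "hwlfsnt" ✓)

wqzxyjk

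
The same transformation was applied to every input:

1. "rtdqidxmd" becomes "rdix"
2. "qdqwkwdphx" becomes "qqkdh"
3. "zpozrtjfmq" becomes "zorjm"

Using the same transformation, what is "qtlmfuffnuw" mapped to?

qlffn

Looking at the pairs, the operation is to swap each adjacent pair of characters (1↔2, 3↔4, ...), then keep every other character starting from the second (positions 2nd, 4th, 6th, ...).
Applying that to "qtlmfuffnuw" gives "qlffn".
(Check on "qdqwkwdphx": → "dqwqwkpdxh" → "qqkdh" ✓)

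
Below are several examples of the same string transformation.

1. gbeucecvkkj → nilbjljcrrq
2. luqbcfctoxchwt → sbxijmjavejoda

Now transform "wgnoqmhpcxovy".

dnuvxtowjevcf

Looking at the pairs, the operation is to shift every letter 7 places forward in the alphabet (wrapping around).
Applying that to "wgnoqmhpcxovy" gives "dnuvxtowjevcf".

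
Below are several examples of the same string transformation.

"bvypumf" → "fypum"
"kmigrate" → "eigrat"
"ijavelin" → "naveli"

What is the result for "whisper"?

rispe

The rule is to delete the first 2 characters, then move the last character to the front.
So "whisper" becomes "rispe".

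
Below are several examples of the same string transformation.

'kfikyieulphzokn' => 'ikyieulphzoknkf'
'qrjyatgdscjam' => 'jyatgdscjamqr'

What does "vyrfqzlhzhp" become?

The transformation: move the first 2 characters to the end (rotate left by 2).
On "vyrfqzlhzhp" that produces "rfqzlhzhpvy".

rfqzlhzhpvy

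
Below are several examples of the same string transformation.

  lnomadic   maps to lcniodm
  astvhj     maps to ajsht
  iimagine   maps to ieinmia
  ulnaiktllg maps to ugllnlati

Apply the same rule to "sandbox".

sxaonb

What's happening: take characters alternately from the front and the back (1st, last, 2nd, 2nd-last, ...), then delete the last character.
Applying that to "sandbox" gives "sxaonb".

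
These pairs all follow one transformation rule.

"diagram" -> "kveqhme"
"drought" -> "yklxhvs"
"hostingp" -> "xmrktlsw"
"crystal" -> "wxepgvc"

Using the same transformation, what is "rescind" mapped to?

Looking at the pairs, the operation is to shift every letter 4 places forward in the alphabet (wrapping around), then move the first 3 characters to the end (rotate left by 3).
On "rescind": the first step gives "viwgmrh", and the second then gives "gmrhviw".

gmrhviw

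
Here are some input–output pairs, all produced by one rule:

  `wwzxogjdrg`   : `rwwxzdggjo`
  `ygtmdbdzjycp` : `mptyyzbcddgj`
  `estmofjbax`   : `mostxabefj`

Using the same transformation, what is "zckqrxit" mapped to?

rtxzcikq

In each case the input is transformed by: sort the characters into alphabetical order, then swap the front and back halves of the string.
Applying both steps to "zckqrxit": "cikqrtxz", then "rtxzcikq".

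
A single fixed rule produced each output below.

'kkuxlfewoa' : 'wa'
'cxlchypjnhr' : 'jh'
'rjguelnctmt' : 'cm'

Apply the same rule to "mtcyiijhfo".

What's happening: keep every other character starting from the second (positions 2nd, 4th, 6th, ...), then delete the first 3 characters.
So "mtcyiijhfo" becomes "ho".

ho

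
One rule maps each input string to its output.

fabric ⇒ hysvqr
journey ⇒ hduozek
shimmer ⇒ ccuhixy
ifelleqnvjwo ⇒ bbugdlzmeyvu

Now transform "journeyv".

Looking at the pairs, the operation is to move the first 3 characters to the end (rotate left by 3), then shift every letter 10 places backward in the alphabet (wrapping around).
Working it through for "journeyv": intermediate "rneyvjou", final "hduolzek".

hduolzek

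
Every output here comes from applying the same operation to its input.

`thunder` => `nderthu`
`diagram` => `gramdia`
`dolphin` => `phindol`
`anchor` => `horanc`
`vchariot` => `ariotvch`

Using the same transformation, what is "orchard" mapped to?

The pattern: move the first 3 characters to the end (rotate left by 3).
For "orchard" the result is "hardorc".

hardorc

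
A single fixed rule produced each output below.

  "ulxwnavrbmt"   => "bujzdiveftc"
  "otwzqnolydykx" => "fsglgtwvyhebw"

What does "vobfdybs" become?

ajglnjwd

Looking at the pairs, the operation is to reverse the string, then shift every letter 8 places forward in the alphabet (wrapping around).
On "vobfdybs" that produces "ajglnjwd".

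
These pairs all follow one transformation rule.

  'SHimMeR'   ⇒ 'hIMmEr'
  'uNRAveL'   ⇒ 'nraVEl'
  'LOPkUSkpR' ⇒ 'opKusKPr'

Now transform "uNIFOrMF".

The transformation: flip the case of every letter, then delete the first character.
Starting from "uNIFOrMF": after the first operation, "UnifoRmf"; after the second, "nifoRmf".

nifoRmf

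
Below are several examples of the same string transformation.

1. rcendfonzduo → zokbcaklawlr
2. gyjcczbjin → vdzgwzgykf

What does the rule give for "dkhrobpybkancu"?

haoeylvmhykxrz

The pattern: swap each adjacent pair of characters (1↔2, 3↔4, ...), then shift every letter 3 places backward in the alphabet (wrapping around).
So "dkhrobpybkancu" becomes "haoeylvmhykxrz".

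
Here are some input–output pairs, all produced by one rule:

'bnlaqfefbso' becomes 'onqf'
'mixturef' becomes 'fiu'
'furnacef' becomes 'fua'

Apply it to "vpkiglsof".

opg

Each output is the input with this applied: keep one character in every 3, starting at position 2 (positions 2nd, 5th, 8th, ...), then move the last character to the front.
"vpkiglsof" → "pgo" → "opg".
(Check on "bnlaqfefbso": → "nqfo" → "onqf" ✓)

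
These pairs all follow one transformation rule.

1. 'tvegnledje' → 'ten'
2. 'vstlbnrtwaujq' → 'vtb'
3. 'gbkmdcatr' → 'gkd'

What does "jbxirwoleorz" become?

jxr

The rule is to keep every other character starting from the first (positions 1st, 3rd, 5th, ...), then keep only the first 3 characters.
Working it through for "jbxirwoleorz": intermediate "jxroer", final "jxr".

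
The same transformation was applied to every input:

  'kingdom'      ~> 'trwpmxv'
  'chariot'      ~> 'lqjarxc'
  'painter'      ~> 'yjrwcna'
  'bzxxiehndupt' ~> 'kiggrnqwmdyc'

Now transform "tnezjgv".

cwnispe

Each output is the input with this applied: shift every letter 9 places forward in the alphabet (wrapping around).
So "tnezjgv" becomes "cwnispe".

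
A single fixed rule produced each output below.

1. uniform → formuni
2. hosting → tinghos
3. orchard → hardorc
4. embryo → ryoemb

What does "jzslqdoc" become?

lqdocjzs

The rule is to move the first 3 characters to the end (rotate left by 3).
Doing the same to "jzslqdoc": "lqdocjzs".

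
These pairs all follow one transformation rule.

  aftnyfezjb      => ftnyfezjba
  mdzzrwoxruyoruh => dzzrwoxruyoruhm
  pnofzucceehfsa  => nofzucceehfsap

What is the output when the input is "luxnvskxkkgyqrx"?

Looking at the pairs, the operation is to move the first character to the end.
"luxnvskxkkgyqrx" → "uxnvskxkkgyqrxl".

uxnvskxkkgyqrxl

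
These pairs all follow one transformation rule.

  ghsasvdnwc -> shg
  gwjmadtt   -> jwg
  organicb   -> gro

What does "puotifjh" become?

In each case the input is transformed by: reverse the string, then keep only the last 3 characters.
Working it through for "puotifjh": intermediate "hjfitoup", final "oup".

oup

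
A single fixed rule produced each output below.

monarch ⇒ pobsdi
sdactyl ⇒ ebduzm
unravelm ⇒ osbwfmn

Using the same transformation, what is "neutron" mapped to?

fvuspo

What's happening: shift every letter 1 place forward in the alphabet (wrapping around), then delete the first character.
For "neutron", step one produces "ofvuspo"; step two turns that into "fvuspo".
(Check on "monarch": → "npobsdi" → "pobsdi" ✓)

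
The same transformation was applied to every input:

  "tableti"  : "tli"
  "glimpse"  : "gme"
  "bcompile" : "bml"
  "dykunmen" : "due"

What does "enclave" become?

ele

Looking at the pairs, the operation is to keep one character in every 3, starting at position 1 (positions 1st, 4th, 7th, ...).
Doing the same to "enclave": "ele".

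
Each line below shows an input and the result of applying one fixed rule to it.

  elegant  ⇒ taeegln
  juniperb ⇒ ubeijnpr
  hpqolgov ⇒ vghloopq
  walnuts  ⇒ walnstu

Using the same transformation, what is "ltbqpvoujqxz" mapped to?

The rule is to sort the characters into alphabetical order, then move the last character to the front.
Applying that to "ltbqpvoujqxz" gives "zbjlopqqtuvx".
(Check on "elegant": → "aeeglnt" → "taeegln" ✓)

zbjlopqqtuvx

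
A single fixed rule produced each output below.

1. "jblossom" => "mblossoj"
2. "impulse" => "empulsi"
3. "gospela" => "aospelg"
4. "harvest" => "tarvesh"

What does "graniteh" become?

hraniteg

The pattern: swap the first and last characters.
"graniteh" → "hraniteg".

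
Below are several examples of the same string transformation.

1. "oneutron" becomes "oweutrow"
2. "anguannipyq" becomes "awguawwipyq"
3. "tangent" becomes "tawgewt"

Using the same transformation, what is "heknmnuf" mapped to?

hekwmwuf

Rule — replace every "n" with "w".
"heknmnuf" → "hekwmwuf".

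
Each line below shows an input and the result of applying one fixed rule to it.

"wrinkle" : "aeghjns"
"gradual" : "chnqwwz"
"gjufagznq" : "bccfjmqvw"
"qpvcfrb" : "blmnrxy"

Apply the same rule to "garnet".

What's happening: shift every letter 4 places backward in the alphabet (wrapping around), then sort the characters into alphabetical order.
"garnet" → "cwnjap" → "acjnpw".

acjnpw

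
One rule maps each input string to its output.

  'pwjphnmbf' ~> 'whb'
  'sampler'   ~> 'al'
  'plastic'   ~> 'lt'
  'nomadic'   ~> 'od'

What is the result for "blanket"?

The transformation: keep one character in every 3, starting at position 2 (positions 2nd, 5th, 8th, ...).
Applying that to "blanket" gives "lk".

lk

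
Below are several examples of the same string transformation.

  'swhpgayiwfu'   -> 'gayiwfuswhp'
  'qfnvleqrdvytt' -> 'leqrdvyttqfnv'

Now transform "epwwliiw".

liiwepww

The pattern: move the first character to the end, then move the first 3 characters to the end (rotate left by 3).
For "epwwliiw", step one produces "pwwliiwe"; step two turns that into "liiwepww".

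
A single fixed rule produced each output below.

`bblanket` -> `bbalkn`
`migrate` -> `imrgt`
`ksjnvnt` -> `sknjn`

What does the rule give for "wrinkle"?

rwnil

The rule is to swap each adjacent pair of characters (1↔2, 3↔4, ...), then delete the last 2 characters.
Starting from "wrinkle": after the first operation, "rwnilke"; after the second, "rwnil".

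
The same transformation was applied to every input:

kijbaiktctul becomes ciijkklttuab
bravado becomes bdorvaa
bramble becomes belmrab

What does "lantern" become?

The pattern: sort the characters into alphabetical order, then move the first 2 characters to the end (rotate left by 2).
Applying both steps to "lantern": "aelnnrt", then "lnnrtae".

lnnrtae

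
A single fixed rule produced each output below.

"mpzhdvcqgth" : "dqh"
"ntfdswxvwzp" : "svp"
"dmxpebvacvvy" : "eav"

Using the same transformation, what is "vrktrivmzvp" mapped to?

rmp

What's happening: delete the first 3 characters, then keep one character in every 3, starting at position 2 (positions 2nd, 5th, 8th, ...).
Starting from "vrktrivmzvp": after the first operation, "trivmzvp"; after the second, "rmp".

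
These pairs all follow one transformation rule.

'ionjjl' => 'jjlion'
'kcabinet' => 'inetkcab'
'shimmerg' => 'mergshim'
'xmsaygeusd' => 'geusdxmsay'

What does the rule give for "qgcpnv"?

pnvqgc

In each case the input is transformed by: swap the front and back halves of the string.
Applying that to "qgcpnv" gives "pnvqgc".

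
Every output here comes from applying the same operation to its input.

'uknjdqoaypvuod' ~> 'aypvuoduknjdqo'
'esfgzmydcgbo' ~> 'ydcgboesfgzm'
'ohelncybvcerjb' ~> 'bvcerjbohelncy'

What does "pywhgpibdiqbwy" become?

bdiqbwypywhgpi

What's happening: swap the front and back halves of the string.
For "pywhgpibdiqbwy" the result is "bdiqbwypywhgpi".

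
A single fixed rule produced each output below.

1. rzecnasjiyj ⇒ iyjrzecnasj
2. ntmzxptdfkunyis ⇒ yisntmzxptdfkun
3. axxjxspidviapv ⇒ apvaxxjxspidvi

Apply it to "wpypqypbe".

In each case the input is transformed by: move the last 3 characters to the front (rotate right by 3).
Doing the same to "wpypqypbe": "pbewpypqy".

pbewpypqy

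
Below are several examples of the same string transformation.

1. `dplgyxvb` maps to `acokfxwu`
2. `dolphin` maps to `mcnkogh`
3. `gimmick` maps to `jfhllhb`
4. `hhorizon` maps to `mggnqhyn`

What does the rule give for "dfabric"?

bcezaqh

In each case the input is transformed by: move the last character to the front, then shift every letter 1 place backward in the alphabet (wrapping around).
"dfabric" → "cdfabri" → "bcezaqh".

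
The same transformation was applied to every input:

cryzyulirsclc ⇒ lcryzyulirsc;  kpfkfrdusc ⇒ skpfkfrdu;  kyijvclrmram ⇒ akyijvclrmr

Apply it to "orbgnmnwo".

The transformation: delete the last character, then move the last character to the front.
"orbgnmnwo" → "worbgnmn".
(Check on "kpfkfrdusc": → "kpfkfrdus" → "skpfkfrdu" ✓)

worbgnmn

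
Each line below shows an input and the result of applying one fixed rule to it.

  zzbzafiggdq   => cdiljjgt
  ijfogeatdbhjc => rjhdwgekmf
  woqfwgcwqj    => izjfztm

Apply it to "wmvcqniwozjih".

The transformation: delete the first 3 characters, then shift every letter 3 places forward in the alphabet (wrapping around).
For "wmvcqniwozjih", step one produces "cqniwozjih"; step two turns that into "ftqlzrcmlk".

ftqlzrcmlk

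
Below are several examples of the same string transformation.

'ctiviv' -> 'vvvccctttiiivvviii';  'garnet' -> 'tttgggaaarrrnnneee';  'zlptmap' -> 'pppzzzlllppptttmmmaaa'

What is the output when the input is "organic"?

cccooorrrgggaaannniii

The pattern: repeat every character 3 times, then move the last 3 characters to the front (rotate right by 3).
For "organic", step one produces "ooorrrgggaaannniiiccc"; step two turns that into "cccooorrrgggaaannniii".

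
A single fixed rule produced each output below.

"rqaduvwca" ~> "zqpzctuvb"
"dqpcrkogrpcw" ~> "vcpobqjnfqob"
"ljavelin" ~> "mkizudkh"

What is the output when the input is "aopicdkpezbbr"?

What's happening: move the last character to the front, then shift every letter 1 place backward in the alphabet (wrapping around).
Doing the same to "aopicdkpezbbr": "qznohbcjodyaa".

qznohbcjodyaa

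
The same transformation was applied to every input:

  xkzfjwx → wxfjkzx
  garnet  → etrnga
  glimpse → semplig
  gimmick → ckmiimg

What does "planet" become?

Each output is the input with this applied: reverse the string, then swap each adjacent pair of characters (1↔2, 3↔4, ...).
For "planet", step one produces "tenalp"; step two turns that into "etanpl".

etanpl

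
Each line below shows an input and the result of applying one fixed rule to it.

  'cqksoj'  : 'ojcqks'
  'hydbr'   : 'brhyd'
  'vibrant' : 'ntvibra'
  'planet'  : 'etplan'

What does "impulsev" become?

evimpuls

The rule is to move the last 2 characters to the front (rotate right by 2).
For "impulsev" the result is "evimpuls".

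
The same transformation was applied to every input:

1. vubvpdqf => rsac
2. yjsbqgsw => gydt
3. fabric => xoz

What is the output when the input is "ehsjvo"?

The transformation: shift every letter 3 places backward in the alphabet (wrapping around), then keep every other character starting from the second (positions 2nd, 4th, 6th, ...).
On "ehsjvo": the first step gives "bepgsl", and the second then gives "egl".

egl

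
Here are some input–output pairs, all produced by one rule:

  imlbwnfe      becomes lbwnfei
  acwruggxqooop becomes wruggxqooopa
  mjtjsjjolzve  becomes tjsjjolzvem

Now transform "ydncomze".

ncomzey

Each output is the input with this applied: move the first character to the end, then delete the first character.
For "ydncomze", step one produces "dncomzey"; step two turns that into "ncomzey".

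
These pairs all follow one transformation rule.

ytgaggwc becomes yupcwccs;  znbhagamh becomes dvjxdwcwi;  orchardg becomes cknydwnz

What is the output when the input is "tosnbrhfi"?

The rule is to shift every letter 4 places backward in the alphabet (wrapping around), then move the last character to the front.
Working it through for "tosnbrhfi": intermediate "pkojxndbe", final "epkojxndb".

epkojxndb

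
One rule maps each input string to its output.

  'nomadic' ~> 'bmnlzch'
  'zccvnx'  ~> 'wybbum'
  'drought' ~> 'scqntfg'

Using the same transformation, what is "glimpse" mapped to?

dfkhlor

The pattern: move the last character to the front, then shift every letter 1 place backward in the alphabet (wrapping around).
"glimpse" → "eglimps" → "dfkhlor".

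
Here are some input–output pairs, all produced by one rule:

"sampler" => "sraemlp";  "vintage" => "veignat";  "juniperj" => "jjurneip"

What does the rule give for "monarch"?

mhocnra

The transformation: take characters alternately from the front and the back (1st, last, 2nd, 2nd-last, ...).
For "monarch" the result is "mhocnra".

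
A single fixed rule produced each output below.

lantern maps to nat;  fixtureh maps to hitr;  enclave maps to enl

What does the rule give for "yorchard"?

The rule is to move the last 2 characters to the front (rotate right by 2), then keep every other character starting from the second (positions 2nd, 4th, 6th, ...).
So "yorchard" becomes "doca".
(Check on "fixtureh": → "ehfixtur" → "hitr" ✓)

doca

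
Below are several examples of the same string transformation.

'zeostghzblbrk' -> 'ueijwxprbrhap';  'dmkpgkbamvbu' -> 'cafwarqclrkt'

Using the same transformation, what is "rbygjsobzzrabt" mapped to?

rowzierpphqrjh

The pattern: shift every letter 10 places backward in the alphabet (wrapping around), then move the first character to the end.
Applying that to "rbygjsobzzrabt" gives "rowzierpphqrjh".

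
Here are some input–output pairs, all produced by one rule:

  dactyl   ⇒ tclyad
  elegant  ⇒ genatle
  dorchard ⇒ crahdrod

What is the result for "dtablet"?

Looking at the pairs, the operation is to swap each adjacent pair of characters (1↔2, 3↔4, ...), then move the first 2 characters to the end (rotate left by 2).
For "dtablet", step one produces "tdbaelt"; step two turns that into "baelttd".

baelttd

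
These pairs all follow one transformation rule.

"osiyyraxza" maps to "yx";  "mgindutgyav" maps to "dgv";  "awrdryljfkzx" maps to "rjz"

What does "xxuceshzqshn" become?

ezh

Each output is the input with this applied: delete the first 2 characters, then keep one character in every 3, starting at position 3 (positions 3rd, 6th, 9th, ...).
So "xxuceshzqshn" becomes "ezh".
(Check on "mgindutgyav": → "indutgyav" → "dgv" ✓)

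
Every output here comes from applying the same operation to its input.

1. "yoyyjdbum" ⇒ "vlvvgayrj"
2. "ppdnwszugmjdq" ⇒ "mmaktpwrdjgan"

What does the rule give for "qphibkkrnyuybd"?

The transformation: shift every letter 3 places backward in the alphabet (wrapping around).
"qphibkkrnyuybd" → "nmefyhhokvrvya".

nmefyhhokvrvya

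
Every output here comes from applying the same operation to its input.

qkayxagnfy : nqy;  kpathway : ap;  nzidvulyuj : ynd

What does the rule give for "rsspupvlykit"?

ytsp

In each case the input is transformed by: swap the front and back halves of the string, then keep one character in every 3, starting at position 3 (positions 3rd, 6th, 9th, ...).
Working it through for "rsspupvlykit": intermediate "vlykitrsspup", final "ytsp".
(Check on "kpathway": → "hwaykpat" → "ap" ✓)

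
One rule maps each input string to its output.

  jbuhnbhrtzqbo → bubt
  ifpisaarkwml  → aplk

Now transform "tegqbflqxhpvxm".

The pattern: keep one character in every 3, starting at position 3 (positions 3rd, 6th, 9th, ...), then swap each adjacent pair of characters (1↔2, 3↔4, ...).
Applying that to "tegqbflqxhpvxm" gives "fgvx".
(Check on "jbuhnbhrtzqbo": → "ubtb" → "bubt" ✓)

fgvx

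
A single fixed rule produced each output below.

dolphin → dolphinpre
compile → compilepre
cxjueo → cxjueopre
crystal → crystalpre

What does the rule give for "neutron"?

neutronpre

The pattern: append "pre".
On "neutron" that produces "neutronpre".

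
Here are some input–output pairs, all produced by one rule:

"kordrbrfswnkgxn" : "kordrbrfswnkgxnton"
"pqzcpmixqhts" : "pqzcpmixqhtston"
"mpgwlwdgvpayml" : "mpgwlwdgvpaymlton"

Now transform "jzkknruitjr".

jzkknruitjrton

Rule — append "ton".
"jzkknruitjr" → "jzkknruitjrton".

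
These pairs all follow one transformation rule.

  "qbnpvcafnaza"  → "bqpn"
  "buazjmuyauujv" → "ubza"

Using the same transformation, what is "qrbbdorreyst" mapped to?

What's happening: swap each adjacent pair of characters (1↔2, 3↔4, ...), then keep only the first 4 characters.
"qrbbdorreyst" → "rqbbodrryets" → "rqbb".

rqbb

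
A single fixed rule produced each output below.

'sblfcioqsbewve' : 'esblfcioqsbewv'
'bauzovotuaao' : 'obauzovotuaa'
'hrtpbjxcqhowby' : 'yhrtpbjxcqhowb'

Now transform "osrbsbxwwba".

aosrbsbxwwb

Rule — move the last character to the front.
Applying that to "osrbsbxwwba" gives "aosrbsbxwwb".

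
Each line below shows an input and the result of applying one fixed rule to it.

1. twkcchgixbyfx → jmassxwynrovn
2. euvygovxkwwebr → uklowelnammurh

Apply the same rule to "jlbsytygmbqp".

zbriojowcrgf

What's happening: shift every letter 10 places backward in the alphabet (wrapping around).
Applying that to "jlbsytygmbqp" gives "zbriojowcrgf".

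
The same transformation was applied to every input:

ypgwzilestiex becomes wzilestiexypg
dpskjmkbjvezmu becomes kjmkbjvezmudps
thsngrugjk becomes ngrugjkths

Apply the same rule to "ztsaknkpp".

aknkppzts

The transformation: move the first 3 characters to the end (rotate left by 3).
Applying that to "ztsaknkpp" gives "aknkppzts".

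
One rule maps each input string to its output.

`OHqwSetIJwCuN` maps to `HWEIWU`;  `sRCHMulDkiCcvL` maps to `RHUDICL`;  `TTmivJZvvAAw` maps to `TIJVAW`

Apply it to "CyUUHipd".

YUID

The rule is to keep every other character starting from the second (positions 2nd, 4th, 6th, ...), then convert every letter to uppercase.
For "CyUUHipd", step one produces "yUid"; step two turns that into "YUID".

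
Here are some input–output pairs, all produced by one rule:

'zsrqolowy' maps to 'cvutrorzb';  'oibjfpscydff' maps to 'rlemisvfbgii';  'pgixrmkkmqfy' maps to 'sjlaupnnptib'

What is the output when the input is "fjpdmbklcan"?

imsgpenofdq

The pattern: shift every letter 3 places forward in the alphabet (wrapping around).
"fjpdmbklcan" → "imsgpenofdq".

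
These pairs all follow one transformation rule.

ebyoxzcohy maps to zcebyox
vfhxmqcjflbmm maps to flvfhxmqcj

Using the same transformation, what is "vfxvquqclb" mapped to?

The pattern: delete the last 3 characters, then move the last 2 characters to the front (rotate right by 2).
Working it through for "vfxvquqclb": intermediate "vfxvquq", final "uqvfxvq".

uqvfxvq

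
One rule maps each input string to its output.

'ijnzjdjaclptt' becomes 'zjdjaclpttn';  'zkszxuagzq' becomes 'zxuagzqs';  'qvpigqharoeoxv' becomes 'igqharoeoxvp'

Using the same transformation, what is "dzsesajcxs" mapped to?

esajcxss

Looking at the pairs, the operation is to delete the first 2 characters, then move the first character to the end.
Working it through for "dzsesajcxs": intermediate "sesajcxs", final "esajcxss".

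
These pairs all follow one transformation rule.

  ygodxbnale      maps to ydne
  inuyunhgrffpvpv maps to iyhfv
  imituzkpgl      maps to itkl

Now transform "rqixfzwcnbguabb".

rxwba

Looking at the pairs, the operation is to keep one character in every 3, starting at position 1 (positions 1st, 4th, 7th, ...).
So "rqixfzwcnbguabb" becomes "rxwba".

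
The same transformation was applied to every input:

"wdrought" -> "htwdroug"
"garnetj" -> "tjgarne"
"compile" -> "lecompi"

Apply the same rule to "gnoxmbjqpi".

The rule is to move the last 2 characters to the front (rotate right by 2).
For "gnoxmbjqpi" the result is "pignoxmbjq".

pignoxmbjq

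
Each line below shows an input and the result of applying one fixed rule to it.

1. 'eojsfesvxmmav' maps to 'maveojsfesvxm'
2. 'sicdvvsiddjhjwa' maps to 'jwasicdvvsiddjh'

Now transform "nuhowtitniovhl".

vhlnuhowtitnio

Looking at the pairs, the operation is to move the last 3 characters to the front (rotate right by 3).
For "nuhowtitniovhl" the result is "vhlnuhowtitnio".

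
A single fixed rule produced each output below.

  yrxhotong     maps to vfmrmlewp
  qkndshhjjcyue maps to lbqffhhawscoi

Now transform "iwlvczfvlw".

jtaxdtjugu

The rule is to move the first 2 characters to the end (rotate left by 2), then shift every letter 2 places backward in the alphabet (wrapping around).
Starting from "iwlvczfvlw": after the first operation, "lvczfvlwiw"; after the second, "jtaxdtjugu".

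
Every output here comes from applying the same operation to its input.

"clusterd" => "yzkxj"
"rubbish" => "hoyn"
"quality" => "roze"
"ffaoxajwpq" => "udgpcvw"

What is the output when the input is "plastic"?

yzoi

The pattern: delete the first 3 characters, then shift every letter 6 places forward in the alphabet (wrapping around).
Applying both steps to "plastic": "stic", then "yzoi".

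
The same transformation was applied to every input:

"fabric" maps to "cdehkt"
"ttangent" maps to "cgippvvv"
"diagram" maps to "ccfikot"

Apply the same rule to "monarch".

cejopqt

Looking at the pairs, the operation is to shift every letter 2 places forward in the alphabet (wrapping around), then sort the characters into alphabetical order.
On "monarch": the first step gives "oqpctej", and the second then gives "cejopqt".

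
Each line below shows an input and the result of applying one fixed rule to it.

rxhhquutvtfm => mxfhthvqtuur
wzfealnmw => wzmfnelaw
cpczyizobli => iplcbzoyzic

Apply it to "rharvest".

thsaervr

The pattern: take characters alternately from the front and the back (1st, last, 2nd, 2nd-last, ...), then move the first character to the end.
Starting from "rharvest": after the first operation, "rthsaerv"; after the second, "thsaervr".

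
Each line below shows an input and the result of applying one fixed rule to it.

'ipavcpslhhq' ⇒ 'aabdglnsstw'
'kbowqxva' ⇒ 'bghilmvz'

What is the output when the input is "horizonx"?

Looking at the pairs, the operation is to shift every letter 11 places forward in the alphabet (wrapping around), then sort the characters into alphabetical order.
On "horizonx": the first step gives "szctkzyi", and the second then gives "cikstyzz".
(Check on "kbowqxva": → "vmzhbigl" → "bghilmvz" ✓)

cikstyzz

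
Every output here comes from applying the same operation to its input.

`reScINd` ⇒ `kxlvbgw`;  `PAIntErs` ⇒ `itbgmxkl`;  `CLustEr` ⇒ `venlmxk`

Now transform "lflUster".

What's happening: shift every letter 7 places backward in the alphabet (wrapping around), then convert every letter to lowercase.
Working it through for "lflUster": intermediate "eyeNlmxk", final "eyenlmxk".

eyenlmxk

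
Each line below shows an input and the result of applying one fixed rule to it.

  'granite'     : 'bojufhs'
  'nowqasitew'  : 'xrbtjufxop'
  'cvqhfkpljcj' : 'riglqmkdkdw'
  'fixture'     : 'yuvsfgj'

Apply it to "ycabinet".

In each case the input is transformed by: move the first 2 characters to the end (rotate left by 2), then shift every letter 1 place forward in the alphabet (wrapping around).
Working it through for "ycabinet": intermediate "abinetyc", final "bcjofuzd".

bcjofuzd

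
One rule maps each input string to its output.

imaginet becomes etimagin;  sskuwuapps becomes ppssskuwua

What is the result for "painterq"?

rqpainte

Looking at the pairs, the operation is to swap the front and back halves of the string, then move the first 2 characters to the end (rotate left by 2).
Doing the same to "painterq": "rqpainte".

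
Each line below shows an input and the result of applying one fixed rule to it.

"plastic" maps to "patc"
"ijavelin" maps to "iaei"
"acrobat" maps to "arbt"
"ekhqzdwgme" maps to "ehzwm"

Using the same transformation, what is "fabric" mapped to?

The pattern: keep every other character starting from the first (positions 1st, 3rd, 5th, ...).
Doing the same to "fabric": "fbi".

fbi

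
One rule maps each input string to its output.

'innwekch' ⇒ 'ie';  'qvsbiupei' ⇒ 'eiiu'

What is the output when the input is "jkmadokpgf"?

ao

Each output is the input with this applied: move the last 3 characters to the front (rotate right by 3), then keep only the vowels.
"jkmadokpgf" → "pgfjkmadok" → "ao".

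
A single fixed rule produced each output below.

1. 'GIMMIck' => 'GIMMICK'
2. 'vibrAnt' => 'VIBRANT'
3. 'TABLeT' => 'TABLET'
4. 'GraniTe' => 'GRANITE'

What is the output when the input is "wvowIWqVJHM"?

Rule — convert every letter to uppercase.
So "wvowIWqVJHM" becomes "WVOWIWQVJHM".

WVOWIWQVJHM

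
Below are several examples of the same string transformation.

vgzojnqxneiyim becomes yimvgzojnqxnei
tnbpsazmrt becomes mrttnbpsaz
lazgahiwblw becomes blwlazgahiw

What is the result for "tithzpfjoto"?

ototithzpfj

Each output is the input with this applied: move the last 3 characters to the front (rotate right by 3).
Doing the same to "tithzpfjoto": "ototithzpfj".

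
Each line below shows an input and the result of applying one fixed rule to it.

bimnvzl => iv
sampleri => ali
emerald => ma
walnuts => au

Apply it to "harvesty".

What's happening: keep one character in every 3, starting at position 2 (positions 2nd, 5th, 8th, ...).
For "harvesty" the result is "aey".

aey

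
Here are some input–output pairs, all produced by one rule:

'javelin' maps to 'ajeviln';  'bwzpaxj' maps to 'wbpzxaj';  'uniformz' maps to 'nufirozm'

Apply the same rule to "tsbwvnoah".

The rule is to swap each adjacent pair of characters (1↔2, 3↔4, ...).
For "tsbwvnoah" the result is "stwbnvaoh".

stwbnvaoh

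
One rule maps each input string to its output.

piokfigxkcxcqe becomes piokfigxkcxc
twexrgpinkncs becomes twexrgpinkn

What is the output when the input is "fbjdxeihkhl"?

fbjdxeihk

In each case the input is transformed by: delete the last 2 characters.
For "fbjdxeihkhl" the result is "fbjdxeihk".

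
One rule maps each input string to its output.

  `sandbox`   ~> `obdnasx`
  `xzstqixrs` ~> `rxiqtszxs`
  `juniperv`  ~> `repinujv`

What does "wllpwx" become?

wpllwx

Rule — move the last character to the front, then reverse the string.
Working it through for "wllpwx": intermediate "xwllpw", final "wpllwx".
(Check on "sandbox": → "xsandbo" → "obdnasx" ✓)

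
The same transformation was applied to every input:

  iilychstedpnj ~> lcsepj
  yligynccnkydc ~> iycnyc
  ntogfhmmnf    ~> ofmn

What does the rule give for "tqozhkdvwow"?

ohdww

What's happening: delete the first 2 characters, then keep every other character starting from the first (positions 1st, 3rd, 5th, ...).
"tqozhkdvwow" → "ozhkdvwow" → "ohdww".
(Check on "yligynccnkydc": → "igynccnkydc" → "iycnyc" ✓)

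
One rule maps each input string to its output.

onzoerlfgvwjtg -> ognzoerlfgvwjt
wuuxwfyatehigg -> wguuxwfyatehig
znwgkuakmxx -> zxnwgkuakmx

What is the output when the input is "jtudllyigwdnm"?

jmtudllyigwdn

In each case the input is transformed by: swap the first and last characters, then move the last character to the front.
Starting from "jtudllyigwdnm": after the first operation, "mtudllyigwdnj"; after the second, "jmtudllyigwdn".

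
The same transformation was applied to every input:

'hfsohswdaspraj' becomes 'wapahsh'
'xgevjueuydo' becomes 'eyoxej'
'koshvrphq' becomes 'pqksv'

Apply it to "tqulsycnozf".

The transformation: keep every other character starting from the first (positions 1st, 3rd, 5th, ...), then move the first 3 characters to the end (rotate left by 3).
Doing the same to "tqulsycnozf": "coftus".
(Check on "koshvrphq": → "ksvpq" → "pqksv" ✓)

coftus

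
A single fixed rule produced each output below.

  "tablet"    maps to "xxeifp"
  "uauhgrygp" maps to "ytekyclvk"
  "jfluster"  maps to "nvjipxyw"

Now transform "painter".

tveimxr

Rule — take characters alternately from the front and the back (1st, last, 2nd, 2nd-last, ...), then shift every letter 4 places forward in the alphabet (wrapping around).
Working it through for "painter": intermediate "praeitn", final "tveimxr".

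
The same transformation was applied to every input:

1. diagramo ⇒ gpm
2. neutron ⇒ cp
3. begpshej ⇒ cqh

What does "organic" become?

Each output is the input with this applied: keep one character in every 3, starting at position 2 (positions 2nd, 5th, 8th, ...), then shift every letter 2 places backward in the alphabet (wrapping around).
Applying both steps to "organic": "rn", then "pl".
(Check on "begpshej": → "esj" → "cqh" ✓)

pl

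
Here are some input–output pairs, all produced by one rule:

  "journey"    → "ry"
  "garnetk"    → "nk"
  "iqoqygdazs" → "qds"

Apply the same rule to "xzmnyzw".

The rule is to move the first 2 characters to the end (rotate left by 2), then keep one character in every 3, starting at position 2 (positions 2nd, 5th, 8th, ...).
Applying both steps to "xzmnyzw": "mnyzwxz", then "nw".
(Check on "journey": → "urneyjo" → "ry" ✓)

nw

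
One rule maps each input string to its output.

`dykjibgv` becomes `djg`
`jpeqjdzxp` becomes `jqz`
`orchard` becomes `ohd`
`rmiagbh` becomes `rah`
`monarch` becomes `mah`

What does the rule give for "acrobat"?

The rule is to keep one character in every 3, starting at position 1 (positions 1st, 4th, 7th, ...).
"acrobat" → "aot".

aot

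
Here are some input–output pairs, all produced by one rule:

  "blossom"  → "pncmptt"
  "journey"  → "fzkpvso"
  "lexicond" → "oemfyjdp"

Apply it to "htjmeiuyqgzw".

axiuknfjvzrh

The pattern: move the last 2 characters to the front (rotate right by 2), then shift every letter 1 place forward in the alphabet (wrapping around).
"htjmeiuyqgzw" → "zwhtjmeiuyqg" → "axiuknfjvzrh".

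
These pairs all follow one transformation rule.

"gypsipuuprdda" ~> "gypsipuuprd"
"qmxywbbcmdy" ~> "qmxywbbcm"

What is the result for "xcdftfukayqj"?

Each output is the input with this applied: delete the last 2 characters.
On "xcdftfukayqj" that produces "xcdftfukay".

xcdftfukay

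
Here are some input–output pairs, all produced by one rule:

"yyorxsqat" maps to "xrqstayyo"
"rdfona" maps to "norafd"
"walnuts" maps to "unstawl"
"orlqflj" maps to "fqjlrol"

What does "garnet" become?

engtra

Each output is the input with this applied: move the first 3 characters to the end (rotate left by 3), then swap each adjacent pair of characters (1↔2, 3↔4, ...).
On "garnet": the first step gives "netgar", and the second then gives "engtra".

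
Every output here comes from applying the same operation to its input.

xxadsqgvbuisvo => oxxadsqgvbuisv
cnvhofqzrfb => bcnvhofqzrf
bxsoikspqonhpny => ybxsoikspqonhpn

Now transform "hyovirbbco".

ohyovirbbc

Rule — move the last character to the front.
Applying that to "hyovirbbco" gives "ohyovirbbc".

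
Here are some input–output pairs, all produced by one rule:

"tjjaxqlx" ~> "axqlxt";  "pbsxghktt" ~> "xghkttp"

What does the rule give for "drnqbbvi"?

The rule is to move the first character to the end, then delete the first 2 characters.
For "drnqbbvi", step one produces "rnqbbvid"; step two turns that into "qbbvid".

qbbvid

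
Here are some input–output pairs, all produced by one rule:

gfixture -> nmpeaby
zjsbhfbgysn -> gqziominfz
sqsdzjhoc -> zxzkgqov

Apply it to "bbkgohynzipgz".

The transformation: delete the last character, then shift every letter 7 places forward in the alphabet (wrapping around).
On "bbkgohynzipgz" that produces "iirnvofugpwn".

iirnvofugpwn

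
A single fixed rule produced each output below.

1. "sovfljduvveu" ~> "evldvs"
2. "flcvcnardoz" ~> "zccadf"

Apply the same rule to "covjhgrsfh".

fvhrc

What's happening: keep every other character starting from the first (positions 1st, 3rd, 5th, ...), then swap the first and last characters.
"covjhgrsfh" → "cvhrf" → "fvhrc".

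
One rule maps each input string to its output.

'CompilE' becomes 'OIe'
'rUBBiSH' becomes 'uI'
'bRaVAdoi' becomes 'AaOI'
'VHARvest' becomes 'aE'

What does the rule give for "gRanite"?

AIE

What's happening: flip the case of every letter, then keep only the vowels.
For "gRanite", step one produces "GrANITE"; step two turns that into "AIE".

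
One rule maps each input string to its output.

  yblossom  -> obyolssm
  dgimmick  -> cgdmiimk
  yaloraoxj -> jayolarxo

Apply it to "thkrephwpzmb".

Rule — swap each adjacent pair of characters (1↔2, 3↔4, ...), then move the last character to the front.
"thkrephwpzmb" → "htrkpewhzpbm" → "mhtrkpewhzpb".

mhtrkpewhzpb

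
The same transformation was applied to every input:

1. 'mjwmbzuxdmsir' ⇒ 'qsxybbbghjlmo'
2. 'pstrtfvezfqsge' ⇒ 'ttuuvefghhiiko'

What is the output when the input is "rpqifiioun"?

The transformation: sort the characters into alphabetical order, then shift every letter 11 places backward in the alphabet (wrapping around).
For "rpqifiioun", step one produces "fiiinopqru"; step two turns that into "uxxxcdefgj".
(Check on "mjwmbzuxdmsir": → "bdijmmmrsuwxz" → "qsxybbbghjlmo" ✓)

uxxxcdefgj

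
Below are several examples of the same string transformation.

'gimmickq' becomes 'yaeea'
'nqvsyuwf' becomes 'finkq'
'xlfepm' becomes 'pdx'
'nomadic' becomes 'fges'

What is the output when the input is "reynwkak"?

The rule is to shift every letter 8 places backward in the alphabet (wrapping around), then delete the last 3 characters.
On "reynwkak" that produces "jwqfo".
(Check on "xlfepm": → "pdxwhe" → "pdx" ✓)

jwqfo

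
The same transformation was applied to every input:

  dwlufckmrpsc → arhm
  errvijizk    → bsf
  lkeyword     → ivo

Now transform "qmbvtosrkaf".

What's happening: keep one character in every 3, starting at position 1 (positions 1st, 4th, 7th, ...), then shift every letter 3 places backward in the alphabet (wrapping around).
"qmbvtosrkaf" → "qvsa" → "nspx".

nspx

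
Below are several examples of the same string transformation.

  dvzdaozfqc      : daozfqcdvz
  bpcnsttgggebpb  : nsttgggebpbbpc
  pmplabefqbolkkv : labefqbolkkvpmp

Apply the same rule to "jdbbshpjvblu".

bshpjvblujdb

The pattern: move the first 3 characters to the end (rotate left by 3).
Applying that to "jdbbshpjvblu" gives "bshpjvblujdb".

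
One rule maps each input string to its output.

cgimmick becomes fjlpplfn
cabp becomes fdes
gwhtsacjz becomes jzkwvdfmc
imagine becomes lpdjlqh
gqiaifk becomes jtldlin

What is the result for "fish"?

The rule is to shift every letter 3 places forward in the alphabet (wrapping around).
On "fish" that produces "ilvk".

ilvk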